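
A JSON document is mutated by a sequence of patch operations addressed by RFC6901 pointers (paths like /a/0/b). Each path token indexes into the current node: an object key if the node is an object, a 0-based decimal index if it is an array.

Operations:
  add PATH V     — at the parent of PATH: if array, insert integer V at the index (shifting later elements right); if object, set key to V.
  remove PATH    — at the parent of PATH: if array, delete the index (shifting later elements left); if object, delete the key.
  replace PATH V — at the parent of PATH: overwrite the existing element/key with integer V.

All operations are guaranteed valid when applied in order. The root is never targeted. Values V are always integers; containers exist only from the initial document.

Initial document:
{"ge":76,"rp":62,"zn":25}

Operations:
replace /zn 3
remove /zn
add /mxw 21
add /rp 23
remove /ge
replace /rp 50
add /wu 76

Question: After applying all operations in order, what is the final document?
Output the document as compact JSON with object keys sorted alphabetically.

After op 1 (replace /zn 3): {"ge":76,"rp":62,"zn":3}
After op 2 (remove /zn): {"ge":76,"rp":62}
After op 3 (add /mxw 21): {"ge":76,"mxw":21,"rp":62}
After op 4 (add /rp 23): {"ge":76,"mxw":21,"rp":23}
After op 5 (remove /ge): {"mxw":21,"rp":23}
After op 6 (replace /rp 50): {"mxw":21,"rp":50}
After op 7 (add /wu 76): {"mxw":21,"rp":50,"wu":76}

Answer: {"mxw":21,"rp":50,"wu":76}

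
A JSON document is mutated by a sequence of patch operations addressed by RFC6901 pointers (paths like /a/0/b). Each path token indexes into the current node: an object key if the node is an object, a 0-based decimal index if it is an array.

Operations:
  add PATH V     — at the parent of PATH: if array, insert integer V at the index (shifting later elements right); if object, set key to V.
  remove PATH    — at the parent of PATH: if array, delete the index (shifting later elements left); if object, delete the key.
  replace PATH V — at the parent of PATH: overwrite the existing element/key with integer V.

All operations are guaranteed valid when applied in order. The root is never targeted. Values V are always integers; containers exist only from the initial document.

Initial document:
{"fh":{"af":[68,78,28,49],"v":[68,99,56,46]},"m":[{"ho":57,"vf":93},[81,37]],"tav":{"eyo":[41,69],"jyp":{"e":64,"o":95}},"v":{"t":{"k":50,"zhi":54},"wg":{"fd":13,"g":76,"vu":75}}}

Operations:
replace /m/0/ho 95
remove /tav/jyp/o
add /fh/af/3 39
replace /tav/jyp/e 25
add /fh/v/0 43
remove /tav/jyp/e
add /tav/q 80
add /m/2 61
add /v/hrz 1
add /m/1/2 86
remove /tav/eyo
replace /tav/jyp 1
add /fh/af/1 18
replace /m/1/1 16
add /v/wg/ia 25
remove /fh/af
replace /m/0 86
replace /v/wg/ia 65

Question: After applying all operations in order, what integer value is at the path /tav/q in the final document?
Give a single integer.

After op 1 (replace /m/0/ho 95): {"fh":{"af":[68,78,28,49],"v":[68,99,56,46]},"m":[{"ho":95,"vf":93},[81,37]],"tav":{"eyo":[41,69],"jyp":{"e":64,"o":95}},"v":{"t":{"k":50,"zhi":54},"wg":{"fd":13,"g":76,"vu":75}}}
After op 2 (remove /tav/jyp/o): {"fh":{"af":[68,78,28,49],"v":[68,99,56,46]},"m":[{"ho":95,"vf":93},[81,37]],"tav":{"eyo":[41,69],"jyp":{"e":64}},"v":{"t":{"k":50,"zhi":54},"wg":{"fd":13,"g":76,"vu":75}}}
After op 3 (add /fh/af/3 39): {"fh":{"af":[68,78,28,39,49],"v":[68,99,56,46]},"m":[{"ho":95,"vf":93},[81,37]],"tav":{"eyo":[41,69],"jyp":{"e":64}},"v":{"t":{"k":50,"zhi":54},"wg":{"fd":13,"g":76,"vu":75}}}
After op 4 (replace /tav/jyp/e 25): {"fh":{"af":[68,78,28,39,49],"v":[68,99,56,46]},"m":[{"ho":95,"vf":93},[81,37]],"tav":{"eyo":[41,69],"jyp":{"e":25}},"v":{"t":{"k":50,"zhi":54},"wg":{"fd":13,"g":76,"vu":75}}}
After op 5 (add /fh/v/0 43): {"fh":{"af":[68,78,28,39,49],"v":[43,68,99,56,46]},"m":[{"ho":95,"vf":93},[81,37]],"tav":{"eyo":[41,69],"jyp":{"e":25}},"v":{"t":{"k":50,"zhi":54},"wg":{"fd":13,"g":76,"vu":75}}}
After op 6 (remove /tav/jyp/e): {"fh":{"af":[68,78,28,39,49],"v":[43,68,99,56,46]},"m":[{"ho":95,"vf":93},[81,37]],"tav":{"eyo":[41,69],"jyp":{}},"v":{"t":{"k":50,"zhi":54},"wg":{"fd":13,"g":76,"vu":75}}}
After op 7 (add /tav/q 80): {"fh":{"af":[68,78,28,39,49],"v":[43,68,99,56,46]},"m":[{"ho":95,"vf":93},[81,37]],"tav":{"eyo":[41,69],"jyp":{},"q":80},"v":{"t":{"k":50,"zhi":54},"wg":{"fd":13,"g":76,"vu":75}}}
After op 8 (add /m/2 61): {"fh":{"af":[68,78,28,39,49],"v":[43,68,99,56,46]},"m":[{"ho":95,"vf":93},[81,37],61],"tav":{"eyo":[41,69],"jyp":{},"q":80},"v":{"t":{"k":50,"zhi":54},"wg":{"fd":13,"g":76,"vu":75}}}
After op 9 (add /v/hrz 1): {"fh":{"af":[68,78,28,39,49],"v":[43,68,99,56,46]},"m":[{"ho":95,"vf":93},[81,37],61],"tav":{"eyo":[41,69],"jyp":{},"q":80},"v":{"hrz":1,"t":{"k":50,"zhi":54},"wg":{"fd":13,"g":76,"vu":75}}}
After op 10 (add /m/1/2 86): {"fh":{"af":[68,78,28,39,49],"v":[43,68,99,56,46]},"m":[{"ho":95,"vf":93},[81,37,86],61],"tav":{"eyo":[41,69],"jyp":{},"q":80},"v":{"hrz":1,"t":{"k":50,"zhi":54},"wg":{"fd":13,"g":76,"vu":75}}}
After op 11 (remove /tav/eyo): {"fh":{"af":[68,78,28,39,49],"v":[43,68,99,56,46]},"m":[{"ho":95,"vf":93},[81,37,86],61],"tav":{"jyp":{},"q":80},"v":{"hrz":1,"t":{"k":50,"zhi":54},"wg":{"fd":13,"g":76,"vu":75}}}
After op 12 (replace /tav/jyp 1): {"fh":{"af":[68,78,28,39,49],"v":[43,68,99,56,46]},"m":[{"ho":95,"vf":93},[81,37,86],61],"tav":{"jyp":1,"q":80},"v":{"hrz":1,"t":{"k":50,"zhi":54},"wg":{"fd":13,"g":76,"vu":75}}}
After op 13 (add /fh/af/1 18): {"fh":{"af":[68,18,78,28,39,49],"v":[43,68,99,56,46]},"m":[{"ho":95,"vf":93},[81,37,86],61],"tav":{"jyp":1,"q":80},"v":{"hrz":1,"t":{"k":50,"zhi":54},"wg":{"fd":13,"g":76,"vu":75}}}
After op 14 (replace /m/1/1 16): {"fh":{"af":[68,18,78,28,39,49],"v":[43,68,99,56,46]},"m":[{"ho":95,"vf":93},[81,16,86],61],"tav":{"jyp":1,"q":80},"v":{"hrz":1,"t":{"k":50,"zhi":54},"wg":{"fd":13,"g":76,"vu":75}}}
After op 15 (add /v/wg/ia 25): {"fh":{"af":[68,18,78,28,39,49],"v":[43,68,99,56,46]},"m":[{"ho":95,"vf":93},[81,16,86],61],"tav":{"jyp":1,"q":80},"v":{"hrz":1,"t":{"k":50,"zhi":54},"wg":{"fd":13,"g":76,"ia":25,"vu":75}}}
After op 16 (remove /fh/af): {"fh":{"v":[43,68,99,56,46]},"m":[{"ho":95,"vf":93},[81,16,86],61],"tav":{"jyp":1,"q":80},"v":{"hrz":1,"t":{"k":50,"zhi":54},"wg":{"fd":13,"g":76,"ia":25,"vu":75}}}
After op 17 (replace /m/0 86): {"fh":{"v":[43,68,99,56,46]},"m":[86,[81,16,86],61],"tav":{"jyp":1,"q":80},"v":{"hrz":1,"t":{"k":50,"zhi":54},"wg":{"fd":13,"g":76,"ia":25,"vu":75}}}
After op 18 (replace /v/wg/ia 65): {"fh":{"v":[43,68,99,56,46]},"m":[86,[81,16,86],61],"tav":{"jyp":1,"q":80},"v":{"hrz":1,"t":{"k":50,"zhi":54},"wg":{"fd":13,"g":76,"ia":65,"vu":75}}}
Value at /tav/q: 80

Answer: 80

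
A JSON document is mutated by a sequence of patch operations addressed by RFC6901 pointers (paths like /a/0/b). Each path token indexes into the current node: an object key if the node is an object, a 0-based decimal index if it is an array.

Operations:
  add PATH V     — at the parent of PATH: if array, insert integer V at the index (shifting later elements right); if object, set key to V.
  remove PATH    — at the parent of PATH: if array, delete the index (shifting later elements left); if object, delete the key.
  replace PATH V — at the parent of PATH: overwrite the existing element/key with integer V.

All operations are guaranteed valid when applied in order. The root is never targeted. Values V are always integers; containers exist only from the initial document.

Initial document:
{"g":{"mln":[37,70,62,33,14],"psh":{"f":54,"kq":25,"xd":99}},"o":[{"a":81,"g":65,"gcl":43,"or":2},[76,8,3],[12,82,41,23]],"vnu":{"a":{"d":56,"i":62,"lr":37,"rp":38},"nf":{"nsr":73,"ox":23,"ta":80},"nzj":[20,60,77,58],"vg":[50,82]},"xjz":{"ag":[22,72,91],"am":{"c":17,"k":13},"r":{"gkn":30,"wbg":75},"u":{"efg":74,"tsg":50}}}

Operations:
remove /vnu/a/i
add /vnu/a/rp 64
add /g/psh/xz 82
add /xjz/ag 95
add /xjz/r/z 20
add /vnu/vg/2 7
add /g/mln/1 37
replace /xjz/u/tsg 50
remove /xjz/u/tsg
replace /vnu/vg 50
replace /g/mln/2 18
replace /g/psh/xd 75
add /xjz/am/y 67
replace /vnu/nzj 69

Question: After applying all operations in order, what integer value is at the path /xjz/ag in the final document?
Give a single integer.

Answer: 95

Derivation:
After op 1 (remove /vnu/a/i): {"g":{"mln":[37,70,62,33,14],"psh":{"f":54,"kq":25,"xd":99}},"o":[{"a":81,"g":65,"gcl":43,"or":2},[76,8,3],[12,82,41,23]],"vnu":{"a":{"d":56,"lr":37,"rp":38},"nf":{"nsr":73,"ox":23,"ta":80},"nzj":[20,60,77,58],"vg":[50,82]},"xjz":{"ag":[22,72,91],"am":{"c":17,"k":13},"r":{"gkn":30,"wbg":75},"u":{"efg":74,"tsg":50}}}
After op 2 (add /vnu/a/rp 64): {"g":{"mln":[37,70,62,33,14],"psh":{"f":54,"kq":25,"xd":99}},"o":[{"a":81,"g":65,"gcl":43,"or":2},[76,8,3],[12,82,41,23]],"vnu":{"a":{"d":56,"lr":37,"rp":64},"nf":{"nsr":73,"ox":23,"ta":80},"nzj":[20,60,77,58],"vg":[50,82]},"xjz":{"ag":[22,72,91],"am":{"c":17,"k":13},"r":{"gkn":30,"wbg":75},"u":{"efg":74,"tsg":50}}}
After op 3 (add /g/psh/xz 82): {"g":{"mln":[37,70,62,33,14],"psh":{"f":54,"kq":25,"xd":99,"xz":82}},"o":[{"a":81,"g":65,"gcl":43,"or":2},[76,8,3],[12,82,41,23]],"vnu":{"a":{"d":56,"lr":37,"rp":64},"nf":{"nsr":73,"ox":23,"ta":80},"nzj":[20,60,77,58],"vg":[50,82]},"xjz":{"ag":[22,72,91],"am":{"c":17,"k":13},"r":{"gkn":30,"wbg":75},"u":{"efg":74,"tsg":50}}}
After op 4 (add /xjz/ag 95): {"g":{"mln":[37,70,62,33,14],"psh":{"f":54,"kq":25,"xd":99,"xz":82}},"o":[{"a":81,"g":65,"gcl":43,"or":2},[76,8,3],[12,82,41,23]],"vnu":{"a":{"d":56,"lr":37,"rp":64},"nf":{"nsr":73,"ox":23,"ta":80},"nzj":[20,60,77,58],"vg":[50,82]},"xjz":{"ag":95,"am":{"c":17,"k":13},"r":{"gkn":30,"wbg":75},"u":{"efg":74,"tsg":50}}}
After op 5 (add /xjz/r/z 20): {"g":{"mln":[37,70,62,33,14],"psh":{"f":54,"kq":25,"xd":99,"xz":82}},"o":[{"a":81,"g":65,"gcl":43,"or":2},[76,8,3],[12,82,41,23]],"vnu":{"a":{"d":56,"lr":37,"rp":64},"nf":{"nsr":73,"ox":23,"ta":80},"nzj":[20,60,77,58],"vg":[50,82]},"xjz":{"ag":95,"am":{"c":17,"k":13},"r":{"gkn":30,"wbg":75,"z":20},"u":{"efg":74,"tsg":50}}}
After op 6 (add /vnu/vg/2 7): {"g":{"mln":[37,70,62,33,14],"psh":{"f":54,"kq":25,"xd":99,"xz":82}},"o":[{"a":81,"g":65,"gcl":43,"or":2},[76,8,3],[12,82,41,23]],"vnu":{"a":{"d":56,"lr":37,"rp":64},"nf":{"nsr":73,"ox":23,"ta":80},"nzj":[20,60,77,58],"vg":[50,82,7]},"xjz":{"ag":95,"am":{"c":17,"k":13},"r":{"gkn":30,"wbg":75,"z":20},"u":{"efg":74,"tsg":50}}}
After op 7 (add /g/mln/1 37): {"g":{"mln":[37,37,70,62,33,14],"psh":{"f":54,"kq":25,"xd":99,"xz":82}},"o":[{"a":81,"g":65,"gcl":43,"or":2},[76,8,3],[12,82,41,23]],"vnu":{"a":{"d":56,"lr":37,"rp":64},"nf":{"nsr":73,"ox":23,"ta":80},"nzj":[20,60,77,58],"vg":[50,82,7]},"xjz":{"ag":95,"am":{"c":17,"k":13},"r":{"gkn":30,"wbg":75,"z":20},"u":{"efg":74,"tsg":50}}}
After op 8 (replace /xjz/u/tsg 50): {"g":{"mln":[37,37,70,62,33,14],"psh":{"f":54,"kq":25,"xd":99,"xz":82}},"o":[{"a":81,"g":65,"gcl":43,"or":2},[76,8,3],[12,82,41,23]],"vnu":{"a":{"d":56,"lr":37,"rp":64},"nf":{"nsr":73,"ox":23,"ta":80},"nzj":[20,60,77,58],"vg":[50,82,7]},"xjz":{"ag":95,"am":{"c":17,"k":13},"r":{"gkn":30,"wbg":75,"z":20},"u":{"efg":74,"tsg":50}}}
After op 9 (remove /xjz/u/tsg): {"g":{"mln":[37,37,70,62,33,14],"psh":{"f":54,"kq":25,"xd":99,"xz":82}},"o":[{"a":81,"g":65,"gcl":43,"or":2},[76,8,3],[12,82,41,23]],"vnu":{"a":{"d":56,"lr":37,"rp":64},"nf":{"nsr":73,"ox":23,"ta":80},"nzj":[20,60,77,58],"vg":[50,82,7]},"xjz":{"ag":95,"am":{"c":17,"k":13},"r":{"gkn":30,"wbg":75,"z":20},"u":{"efg":74}}}
After op 10 (replace /vnu/vg 50): {"g":{"mln":[37,37,70,62,33,14],"psh":{"f":54,"kq":25,"xd":99,"xz":82}},"o":[{"a":81,"g":65,"gcl":43,"or":2},[76,8,3],[12,82,41,23]],"vnu":{"a":{"d":56,"lr":37,"rp":64},"nf":{"nsr":73,"ox":23,"ta":80},"nzj":[20,60,77,58],"vg":50},"xjz":{"ag":95,"am":{"c":17,"k":13},"r":{"gkn":30,"wbg":75,"z":20},"u":{"efg":74}}}
After op 11 (replace /g/mln/2 18): {"g":{"mln":[37,37,18,62,33,14],"psh":{"f":54,"kq":25,"xd":99,"xz":82}},"o":[{"a":81,"g":65,"gcl":43,"or":2},[76,8,3],[12,82,41,23]],"vnu":{"a":{"d":56,"lr":37,"rp":64},"nf":{"nsr":73,"ox":23,"ta":80},"nzj":[20,60,77,58],"vg":50},"xjz":{"ag":95,"am":{"c":17,"k":13},"r":{"gkn":30,"wbg":75,"z":20},"u":{"efg":74}}}
After op 12 (replace /g/psh/xd 75): {"g":{"mln":[37,37,18,62,33,14],"psh":{"f":54,"kq":25,"xd":75,"xz":82}},"o":[{"a":81,"g":65,"gcl":43,"or":2},[76,8,3],[12,82,41,23]],"vnu":{"a":{"d":56,"lr":37,"rp":64},"nf":{"nsr":73,"ox":23,"ta":80},"nzj":[20,60,77,58],"vg":50},"xjz":{"ag":95,"am":{"c":17,"k":13},"r":{"gkn":30,"wbg":75,"z":20},"u":{"efg":74}}}
After op 13 (add /xjz/am/y 67): {"g":{"mln":[37,37,18,62,33,14],"psh":{"f":54,"kq":25,"xd":75,"xz":82}},"o":[{"a":81,"g":65,"gcl":43,"or":2},[76,8,3],[12,82,41,23]],"vnu":{"a":{"d":56,"lr":37,"rp":64},"nf":{"nsr":73,"ox":23,"ta":80},"nzj":[20,60,77,58],"vg":50},"xjz":{"ag":95,"am":{"c":17,"k":13,"y":67},"r":{"gkn":30,"wbg":75,"z":20},"u":{"efg":74}}}
After op 14 (replace /vnu/nzj 69): {"g":{"mln":[37,37,18,62,33,14],"psh":{"f":54,"kq":25,"xd":75,"xz":82}},"o":[{"a":81,"g":65,"gcl":43,"or":2},[76,8,3],[12,82,41,23]],"vnu":{"a":{"d":56,"lr":37,"rp":64},"nf":{"nsr":73,"ox":23,"ta":80},"nzj":69,"vg":50},"xjz":{"ag":95,"am":{"c":17,"k":13,"y":67},"r":{"gkn":30,"wbg":75,"z":20},"u":{"efg":74}}}
Value at /xjz/ag: 95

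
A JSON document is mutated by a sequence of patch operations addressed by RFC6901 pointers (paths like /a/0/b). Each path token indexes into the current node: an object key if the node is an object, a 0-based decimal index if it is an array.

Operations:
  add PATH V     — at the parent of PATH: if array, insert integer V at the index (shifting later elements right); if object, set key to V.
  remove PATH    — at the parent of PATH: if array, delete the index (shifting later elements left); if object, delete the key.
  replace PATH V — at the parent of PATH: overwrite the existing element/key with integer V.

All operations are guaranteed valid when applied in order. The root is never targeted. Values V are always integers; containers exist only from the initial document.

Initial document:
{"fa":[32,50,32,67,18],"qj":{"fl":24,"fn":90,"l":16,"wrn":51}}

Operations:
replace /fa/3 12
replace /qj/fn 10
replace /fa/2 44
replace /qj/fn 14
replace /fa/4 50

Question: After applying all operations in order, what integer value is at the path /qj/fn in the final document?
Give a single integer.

Answer: 14

Derivation:
After op 1 (replace /fa/3 12): {"fa":[32,50,32,12,18],"qj":{"fl":24,"fn":90,"l":16,"wrn":51}}
After op 2 (replace /qj/fn 10): {"fa":[32,50,32,12,18],"qj":{"fl":24,"fn":10,"l":16,"wrn":51}}
After op 3 (replace /fa/2 44): {"fa":[32,50,44,12,18],"qj":{"fl":24,"fn":10,"l":16,"wrn":51}}
After op 4 (replace /qj/fn 14): {"fa":[32,50,44,12,18],"qj":{"fl":24,"fn":14,"l":16,"wrn":51}}
After op 5 (replace /fa/4 50): {"fa":[32,50,44,12,50],"qj":{"fl":24,"fn":14,"l":16,"wrn":51}}
Value at /qj/fn: 14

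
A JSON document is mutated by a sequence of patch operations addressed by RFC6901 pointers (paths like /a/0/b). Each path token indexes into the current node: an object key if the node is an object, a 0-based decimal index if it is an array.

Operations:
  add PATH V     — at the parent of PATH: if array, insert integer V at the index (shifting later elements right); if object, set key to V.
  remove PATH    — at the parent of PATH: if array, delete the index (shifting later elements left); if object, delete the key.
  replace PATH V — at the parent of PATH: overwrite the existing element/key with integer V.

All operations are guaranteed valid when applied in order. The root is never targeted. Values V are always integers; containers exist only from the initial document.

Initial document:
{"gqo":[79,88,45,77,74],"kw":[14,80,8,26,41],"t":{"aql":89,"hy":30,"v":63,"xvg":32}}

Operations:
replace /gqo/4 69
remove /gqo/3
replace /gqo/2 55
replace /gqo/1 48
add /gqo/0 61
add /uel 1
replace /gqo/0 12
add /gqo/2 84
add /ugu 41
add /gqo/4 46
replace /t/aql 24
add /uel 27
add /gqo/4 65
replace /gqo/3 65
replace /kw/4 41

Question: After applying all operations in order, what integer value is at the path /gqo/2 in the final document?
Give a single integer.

After op 1 (replace /gqo/4 69): {"gqo":[79,88,45,77,69],"kw":[14,80,8,26,41],"t":{"aql":89,"hy":30,"v":63,"xvg":32}}
After op 2 (remove /gqo/3): {"gqo":[79,88,45,69],"kw":[14,80,8,26,41],"t":{"aql":89,"hy":30,"v":63,"xvg":32}}
After op 3 (replace /gqo/2 55): {"gqo":[79,88,55,69],"kw":[14,80,8,26,41],"t":{"aql":89,"hy":30,"v":63,"xvg":32}}
After op 4 (replace /gqo/1 48): {"gqo":[79,48,55,69],"kw":[14,80,8,26,41],"t":{"aql":89,"hy":30,"v":63,"xvg":32}}
After op 5 (add /gqo/0 61): {"gqo":[61,79,48,55,69],"kw":[14,80,8,26,41],"t":{"aql":89,"hy":30,"v":63,"xvg":32}}
After op 6 (add /uel 1): {"gqo":[61,79,48,55,69],"kw":[14,80,8,26,41],"t":{"aql":89,"hy":30,"v":63,"xvg":32},"uel":1}
After op 7 (replace /gqo/0 12): {"gqo":[12,79,48,55,69],"kw":[14,80,8,26,41],"t":{"aql":89,"hy":30,"v":63,"xvg":32},"uel":1}
After op 8 (add /gqo/2 84): {"gqo":[12,79,84,48,55,69],"kw":[14,80,8,26,41],"t":{"aql":89,"hy":30,"v":63,"xvg":32},"uel":1}
After op 9 (add /ugu 41): {"gqo":[12,79,84,48,55,69],"kw":[14,80,8,26,41],"t":{"aql":89,"hy":30,"v":63,"xvg":32},"uel":1,"ugu":41}
After op 10 (add /gqo/4 46): {"gqo":[12,79,84,48,46,55,69],"kw":[14,80,8,26,41],"t":{"aql":89,"hy":30,"v":63,"xvg":32},"uel":1,"ugu":41}
After op 11 (replace /t/aql 24): {"gqo":[12,79,84,48,46,55,69],"kw":[14,80,8,26,41],"t":{"aql":24,"hy":30,"v":63,"xvg":32},"uel":1,"ugu":41}
After op 12 (add /uel 27): {"gqo":[12,79,84,48,46,55,69],"kw":[14,80,8,26,41],"t":{"aql":24,"hy":30,"v":63,"xvg":32},"uel":27,"ugu":41}
After op 13 (add /gqo/4 65): {"gqo":[12,79,84,48,65,46,55,69],"kw":[14,80,8,26,41],"t":{"aql":24,"hy":30,"v":63,"xvg":32},"uel":27,"ugu":41}
After op 14 (replace /gqo/3 65): {"gqo":[12,79,84,65,65,46,55,69],"kw":[14,80,8,26,41],"t":{"aql":24,"hy":30,"v":63,"xvg":32},"uel":27,"ugu":41}
After op 15 (replace /kw/4 41): {"gqo":[12,79,84,65,65,46,55,69],"kw":[14,80,8,26,41],"t":{"aql":24,"hy":30,"v":63,"xvg":32},"uel":27,"ugu":41}
Value at /gqo/2: 84

Answer: 84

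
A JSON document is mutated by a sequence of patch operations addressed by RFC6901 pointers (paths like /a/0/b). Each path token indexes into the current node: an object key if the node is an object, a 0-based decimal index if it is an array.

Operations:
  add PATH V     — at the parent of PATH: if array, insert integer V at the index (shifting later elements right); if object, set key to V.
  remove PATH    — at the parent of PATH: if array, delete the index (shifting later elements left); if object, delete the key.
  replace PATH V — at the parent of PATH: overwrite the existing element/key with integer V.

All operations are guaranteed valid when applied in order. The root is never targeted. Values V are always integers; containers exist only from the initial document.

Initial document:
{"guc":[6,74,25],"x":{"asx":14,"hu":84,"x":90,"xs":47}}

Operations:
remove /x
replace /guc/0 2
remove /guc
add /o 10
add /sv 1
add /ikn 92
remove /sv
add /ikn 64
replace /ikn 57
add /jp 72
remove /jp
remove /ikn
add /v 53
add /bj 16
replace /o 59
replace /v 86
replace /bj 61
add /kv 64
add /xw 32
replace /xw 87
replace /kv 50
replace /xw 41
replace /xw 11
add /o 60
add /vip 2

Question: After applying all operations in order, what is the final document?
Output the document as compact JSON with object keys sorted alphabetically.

After op 1 (remove /x): {"guc":[6,74,25]}
After op 2 (replace /guc/0 2): {"guc":[2,74,25]}
After op 3 (remove /guc): {}
After op 4 (add /o 10): {"o":10}
After op 5 (add /sv 1): {"o":10,"sv":1}
After op 6 (add /ikn 92): {"ikn":92,"o":10,"sv":1}
After op 7 (remove /sv): {"ikn":92,"o":10}
After op 8 (add /ikn 64): {"ikn":64,"o":10}
After op 9 (replace /ikn 57): {"ikn":57,"o":10}
After op 10 (add /jp 72): {"ikn":57,"jp":72,"o":10}
After op 11 (remove /jp): {"ikn":57,"o":10}
After op 12 (remove /ikn): {"o":10}
After op 13 (add /v 53): {"o":10,"v":53}
After op 14 (add /bj 16): {"bj":16,"o":10,"v":53}
After op 15 (replace /o 59): {"bj":16,"o":59,"v":53}
After op 16 (replace /v 86): {"bj":16,"o":59,"v":86}
After op 17 (replace /bj 61): {"bj":61,"o":59,"v":86}
After op 18 (add /kv 64): {"bj":61,"kv":64,"o":59,"v":86}
After op 19 (add /xw 32): {"bj":61,"kv":64,"o":59,"v":86,"xw":32}
After op 20 (replace /xw 87): {"bj":61,"kv":64,"o":59,"v":86,"xw":87}
After op 21 (replace /kv 50): {"bj":61,"kv":50,"o":59,"v":86,"xw":87}
After op 22 (replace /xw 41): {"bj":61,"kv":50,"o":59,"v":86,"xw":41}
After op 23 (replace /xw 11): {"bj":61,"kv":50,"o":59,"v":86,"xw":11}
After op 24 (add /o 60): {"bj":61,"kv":50,"o":60,"v":86,"xw":11}
After op 25 (add /vip 2): {"bj":61,"kv":50,"o":60,"v":86,"vip":2,"xw":11}

Answer: {"bj":61,"kv":50,"o":60,"v":86,"vip":2,"xw":11}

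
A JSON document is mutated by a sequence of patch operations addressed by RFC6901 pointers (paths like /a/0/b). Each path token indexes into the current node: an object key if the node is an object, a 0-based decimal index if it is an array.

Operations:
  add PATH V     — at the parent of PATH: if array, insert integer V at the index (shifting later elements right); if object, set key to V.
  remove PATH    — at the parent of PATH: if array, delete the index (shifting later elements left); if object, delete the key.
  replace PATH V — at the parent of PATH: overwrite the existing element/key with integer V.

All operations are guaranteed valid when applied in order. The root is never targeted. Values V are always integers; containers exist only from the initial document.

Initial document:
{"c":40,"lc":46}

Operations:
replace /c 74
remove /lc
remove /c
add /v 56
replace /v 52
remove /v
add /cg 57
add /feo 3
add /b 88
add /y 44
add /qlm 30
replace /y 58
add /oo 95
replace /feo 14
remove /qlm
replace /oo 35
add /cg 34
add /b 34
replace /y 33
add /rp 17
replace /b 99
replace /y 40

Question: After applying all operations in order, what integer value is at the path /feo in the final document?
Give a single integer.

Answer: 14

Derivation:
After op 1 (replace /c 74): {"c":74,"lc":46}
After op 2 (remove /lc): {"c":74}
After op 3 (remove /c): {}
After op 4 (add /v 56): {"v":56}
After op 5 (replace /v 52): {"v":52}
After op 6 (remove /v): {}
After op 7 (add /cg 57): {"cg":57}
After op 8 (add /feo 3): {"cg":57,"feo":3}
After op 9 (add /b 88): {"b":88,"cg":57,"feo":3}
After op 10 (add /y 44): {"b":88,"cg":57,"feo":3,"y":44}
After op 11 (add /qlm 30): {"b":88,"cg":57,"feo":3,"qlm":30,"y":44}
After op 12 (replace /y 58): {"b":88,"cg":57,"feo":3,"qlm":30,"y":58}
After op 13 (add /oo 95): {"b":88,"cg":57,"feo":3,"oo":95,"qlm":30,"y":58}
After op 14 (replace /feo 14): {"b":88,"cg":57,"feo":14,"oo":95,"qlm":30,"y":58}
After op 15 (remove /qlm): {"b":88,"cg":57,"feo":14,"oo":95,"y":58}
After op 16 (replace /oo 35): {"b":88,"cg":57,"feo":14,"oo":35,"y":58}
After op 17 (add /cg 34): {"b":88,"cg":34,"feo":14,"oo":35,"y":58}
After op 18 (add /b 34): {"b":34,"cg":34,"feo":14,"oo":35,"y":58}
After op 19 (replace /y 33): {"b":34,"cg":34,"feo":14,"oo":35,"y":33}
After op 20 (add /rp 17): {"b":34,"cg":34,"feo":14,"oo":35,"rp":17,"y":33}
After op 21 (replace /b 99): {"b":99,"cg":34,"feo":14,"oo":35,"rp":17,"y":33}
After op 22 (replace /y 40): {"b":99,"cg":34,"feo":14,"oo":35,"rp":17,"y":40}
Value at /feo: 14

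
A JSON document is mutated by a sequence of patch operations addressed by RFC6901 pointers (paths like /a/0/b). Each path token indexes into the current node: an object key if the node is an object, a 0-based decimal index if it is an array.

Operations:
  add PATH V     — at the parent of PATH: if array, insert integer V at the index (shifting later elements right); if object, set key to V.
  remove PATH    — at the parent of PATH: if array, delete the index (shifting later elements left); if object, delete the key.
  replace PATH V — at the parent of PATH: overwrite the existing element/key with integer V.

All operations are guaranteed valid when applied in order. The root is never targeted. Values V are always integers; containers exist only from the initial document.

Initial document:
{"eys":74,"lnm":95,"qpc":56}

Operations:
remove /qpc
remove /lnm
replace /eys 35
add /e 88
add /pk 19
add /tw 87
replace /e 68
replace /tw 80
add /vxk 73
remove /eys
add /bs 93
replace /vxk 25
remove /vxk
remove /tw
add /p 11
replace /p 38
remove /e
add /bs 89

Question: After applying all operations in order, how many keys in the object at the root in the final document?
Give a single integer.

Answer: 3

Derivation:
After op 1 (remove /qpc): {"eys":74,"lnm":95}
After op 2 (remove /lnm): {"eys":74}
After op 3 (replace /eys 35): {"eys":35}
After op 4 (add /e 88): {"e":88,"eys":35}
After op 5 (add /pk 19): {"e":88,"eys":35,"pk":19}
After op 6 (add /tw 87): {"e":88,"eys":35,"pk":19,"tw":87}
After op 7 (replace /e 68): {"e":68,"eys":35,"pk":19,"tw":87}
After op 8 (replace /tw 80): {"e":68,"eys":35,"pk":19,"tw":80}
After op 9 (add /vxk 73): {"e":68,"eys":35,"pk":19,"tw":80,"vxk":73}
After op 10 (remove /eys): {"e":68,"pk":19,"tw":80,"vxk":73}
After op 11 (add /bs 93): {"bs":93,"e":68,"pk":19,"tw":80,"vxk":73}
After op 12 (replace /vxk 25): {"bs":93,"e":68,"pk":19,"tw":80,"vxk":25}
After op 13 (remove /vxk): {"bs":93,"e":68,"pk":19,"tw":80}
After op 14 (remove /tw): {"bs":93,"e":68,"pk":19}
After op 15 (add /p 11): {"bs":93,"e":68,"p":11,"pk":19}
After op 16 (replace /p 38): {"bs":93,"e":68,"p":38,"pk":19}
After op 17 (remove /e): {"bs":93,"p":38,"pk":19}
After op 18 (add /bs 89): {"bs":89,"p":38,"pk":19}
Size at the root: 3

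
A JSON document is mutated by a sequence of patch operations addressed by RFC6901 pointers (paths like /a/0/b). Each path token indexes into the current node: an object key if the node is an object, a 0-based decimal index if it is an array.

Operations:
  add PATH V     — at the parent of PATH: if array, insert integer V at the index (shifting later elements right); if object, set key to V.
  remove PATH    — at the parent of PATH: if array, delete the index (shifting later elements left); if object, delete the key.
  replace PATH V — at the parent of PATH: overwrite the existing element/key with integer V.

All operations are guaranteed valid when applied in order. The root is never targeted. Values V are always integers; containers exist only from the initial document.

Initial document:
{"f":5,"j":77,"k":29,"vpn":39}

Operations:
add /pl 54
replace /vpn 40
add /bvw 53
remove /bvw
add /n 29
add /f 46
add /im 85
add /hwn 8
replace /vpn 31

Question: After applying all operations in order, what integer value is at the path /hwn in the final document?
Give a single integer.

After op 1 (add /pl 54): {"f":5,"j":77,"k":29,"pl":54,"vpn":39}
After op 2 (replace /vpn 40): {"f":5,"j":77,"k":29,"pl":54,"vpn":40}
After op 3 (add /bvw 53): {"bvw":53,"f":5,"j":77,"k":29,"pl":54,"vpn":40}
After op 4 (remove /bvw): {"f":5,"j":77,"k":29,"pl":54,"vpn":40}
After op 5 (add /n 29): {"f":5,"j":77,"k":29,"n":29,"pl":54,"vpn":40}
After op 6 (add /f 46): {"f":46,"j":77,"k":29,"n":29,"pl":54,"vpn":40}
After op 7 (add /im 85): {"f":46,"im":85,"j":77,"k":29,"n":29,"pl":54,"vpn":40}
After op 8 (add /hwn 8): {"f":46,"hwn":8,"im":85,"j":77,"k":29,"n":29,"pl":54,"vpn":40}
After op 9 (replace /vpn 31): {"f":46,"hwn":8,"im":85,"j":77,"k":29,"n":29,"pl":54,"vpn":31}
Value at /hwn: 8

Answer: 8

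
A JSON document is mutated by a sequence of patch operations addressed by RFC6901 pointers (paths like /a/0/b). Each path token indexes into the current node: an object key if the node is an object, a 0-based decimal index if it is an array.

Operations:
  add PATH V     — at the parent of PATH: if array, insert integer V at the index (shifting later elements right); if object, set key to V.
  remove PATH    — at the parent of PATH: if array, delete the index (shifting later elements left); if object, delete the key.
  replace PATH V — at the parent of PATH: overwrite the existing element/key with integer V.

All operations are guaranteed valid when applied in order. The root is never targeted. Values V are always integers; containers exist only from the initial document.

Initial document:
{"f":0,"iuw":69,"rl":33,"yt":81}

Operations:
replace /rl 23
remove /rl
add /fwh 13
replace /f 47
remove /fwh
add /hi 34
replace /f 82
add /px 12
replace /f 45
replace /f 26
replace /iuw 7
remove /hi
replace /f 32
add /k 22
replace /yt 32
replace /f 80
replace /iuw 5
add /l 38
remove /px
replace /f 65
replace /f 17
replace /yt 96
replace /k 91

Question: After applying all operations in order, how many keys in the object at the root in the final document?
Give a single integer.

After op 1 (replace /rl 23): {"f":0,"iuw":69,"rl":23,"yt":81}
After op 2 (remove /rl): {"f":0,"iuw":69,"yt":81}
After op 3 (add /fwh 13): {"f":0,"fwh":13,"iuw":69,"yt":81}
After op 4 (replace /f 47): {"f":47,"fwh":13,"iuw":69,"yt":81}
After op 5 (remove /fwh): {"f":47,"iuw":69,"yt":81}
After op 6 (add /hi 34): {"f":47,"hi":34,"iuw":69,"yt":81}
After op 7 (replace /f 82): {"f":82,"hi":34,"iuw":69,"yt":81}
After op 8 (add /px 12): {"f":82,"hi":34,"iuw":69,"px":12,"yt":81}
After op 9 (replace /f 45): {"f":45,"hi":34,"iuw":69,"px":12,"yt":81}
After op 10 (replace /f 26): {"f":26,"hi":34,"iuw":69,"px":12,"yt":81}
After op 11 (replace /iuw 7): {"f":26,"hi":34,"iuw":7,"px":12,"yt":81}
After op 12 (remove /hi): {"f":26,"iuw":7,"px":12,"yt":81}
After op 13 (replace /f 32): {"f":32,"iuw":7,"px":12,"yt":81}
After op 14 (add /k 22): {"f":32,"iuw":7,"k":22,"px":12,"yt":81}
After op 15 (replace /yt 32): {"f":32,"iuw":7,"k":22,"px":12,"yt":32}
After op 16 (replace /f 80): {"f":80,"iuw":7,"k":22,"px":12,"yt":32}
After op 17 (replace /iuw 5): {"f":80,"iuw":5,"k":22,"px":12,"yt":32}
After op 18 (add /l 38): {"f":80,"iuw":5,"k":22,"l":38,"px":12,"yt":32}
After op 19 (remove /px): {"f":80,"iuw":5,"k":22,"l":38,"yt":32}
After op 20 (replace /f 65): {"f":65,"iuw":5,"k":22,"l":38,"yt":32}
After op 21 (replace /f 17): {"f":17,"iuw":5,"k":22,"l":38,"yt":32}
After op 22 (replace /yt 96): {"f":17,"iuw":5,"k":22,"l":38,"yt":96}
After op 23 (replace /k 91): {"f":17,"iuw":5,"k":91,"l":38,"yt":96}
Size at the root: 5

Answer: 5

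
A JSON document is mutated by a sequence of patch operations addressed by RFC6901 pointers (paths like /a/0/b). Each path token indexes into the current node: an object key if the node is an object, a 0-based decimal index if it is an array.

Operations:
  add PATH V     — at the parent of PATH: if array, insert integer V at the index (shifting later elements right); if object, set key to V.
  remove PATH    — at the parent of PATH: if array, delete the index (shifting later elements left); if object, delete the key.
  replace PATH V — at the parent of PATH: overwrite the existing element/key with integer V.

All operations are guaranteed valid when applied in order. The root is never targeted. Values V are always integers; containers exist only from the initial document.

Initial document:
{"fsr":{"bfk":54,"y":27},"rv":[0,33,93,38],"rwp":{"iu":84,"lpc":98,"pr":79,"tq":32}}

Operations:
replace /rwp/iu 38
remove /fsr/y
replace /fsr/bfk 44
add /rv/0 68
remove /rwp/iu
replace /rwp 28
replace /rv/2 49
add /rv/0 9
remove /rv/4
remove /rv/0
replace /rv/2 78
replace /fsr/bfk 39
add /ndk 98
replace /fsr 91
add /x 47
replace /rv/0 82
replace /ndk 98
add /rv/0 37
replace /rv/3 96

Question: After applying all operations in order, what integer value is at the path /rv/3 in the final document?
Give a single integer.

Answer: 96

Derivation:
After op 1 (replace /rwp/iu 38): {"fsr":{"bfk":54,"y":27},"rv":[0,33,93,38],"rwp":{"iu":38,"lpc":98,"pr":79,"tq":32}}
After op 2 (remove /fsr/y): {"fsr":{"bfk":54},"rv":[0,33,93,38],"rwp":{"iu":38,"lpc":98,"pr":79,"tq":32}}
After op 3 (replace /fsr/bfk 44): {"fsr":{"bfk":44},"rv":[0,33,93,38],"rwp":{"iu":38,"lpc":98,"pr":79,"tq":32}}
After op 4 (add /rv/0 68): {"fsr":{"bfk":44},"rv":[68,0,33,93,38],"rwp":{"iu":38,"lpc":98,"pr":79,"tq":32}}
After op 5 (remove /rwp/iu): {"fsr":{"bfk":44},"rv":[68,0,33,93,38],"rwp":{"lpc":98,"pr":79,"tq":32}}
After op 6 (replace /rwp 28): {"fsr":{"bfk":44},"rv":[68,0,33,93,38],"rwp":28}
After op 7 (replace /rv/2 49): {"fsr":{"bfk":44},"rv":[68,0,49,93,38],"rwp":28}
After op 8 (add /rv/0 9): {"fsr":{"bfk":44},"rv":[9,68,0,49,93,38],"rwp":28}
After op 9 (remove /rv/4): {"fsr":{"bfk":44},"rv":[9,68,0,49,38],"rwp":28}
After op 10 (remove /rv/0): {"fsr":{"bfk":44},"rv":[68,0,49,38],"rwp":28}
After op 11 (replace /rv/2 78): {"fsr":{"bfk":44},"rv":[68,0,78,38],"rwp":28}
After op 12 (replace /fsr/bfk 39): {"fsr":{"bfk":39},"rv":[68,0,78,38],"rwp":28}
After op 13 (add /ndk 98): {"fsr":{"bfk":39},"ndk":98,"rv":[68,0,78,38],"rwp":28}
After op 14 (replace /fsr 91): {"fsr":91,"ndk":98,"rv":[68,0,78,38],"rwp":28}
After op 15 (add /x 47): {"fsr":91,"ndk":98,"rv":[68,0,78,38],"rwp":28,"x":47}
After op 16 (replace /rv/0 82): {"fsr":91,"ndk":98,"rv":[82,0,78,38],"rwp":28,"x":47}
After op 17 (replace /ndk 98): {"fsr":91,"ndk":98,"rv":[82,0,78,38],"rwp":28,"x":47}
After op 18 (add /rv/0 37): {"fsr":91,"ndk":98,"rv":[37,82,0,78,38],"rwp":28,"x":47}
After op 19 (replace /rv/3 96): {"fsr":91,"ndk":98,"rv":[37,82,0,96,38],"rwp":28,"x":47}
Value at /rv/3: 96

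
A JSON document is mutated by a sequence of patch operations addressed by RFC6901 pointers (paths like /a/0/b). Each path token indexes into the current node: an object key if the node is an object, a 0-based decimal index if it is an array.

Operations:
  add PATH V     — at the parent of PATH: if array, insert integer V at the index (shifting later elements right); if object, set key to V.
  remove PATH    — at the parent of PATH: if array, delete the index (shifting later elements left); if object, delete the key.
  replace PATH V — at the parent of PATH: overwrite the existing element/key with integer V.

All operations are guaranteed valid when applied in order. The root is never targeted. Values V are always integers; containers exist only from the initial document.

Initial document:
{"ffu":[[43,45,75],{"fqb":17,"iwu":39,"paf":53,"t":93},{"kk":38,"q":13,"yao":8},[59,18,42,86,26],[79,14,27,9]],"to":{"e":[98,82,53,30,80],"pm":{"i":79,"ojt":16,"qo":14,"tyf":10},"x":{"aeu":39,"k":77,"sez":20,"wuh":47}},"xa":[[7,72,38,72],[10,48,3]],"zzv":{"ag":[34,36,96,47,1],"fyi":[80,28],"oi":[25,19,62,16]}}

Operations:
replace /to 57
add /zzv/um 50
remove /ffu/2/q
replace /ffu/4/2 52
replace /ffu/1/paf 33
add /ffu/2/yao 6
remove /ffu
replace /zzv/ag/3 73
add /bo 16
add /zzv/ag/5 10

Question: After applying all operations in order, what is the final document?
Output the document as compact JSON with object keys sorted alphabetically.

Answer: {"bo":16,"to":57,"xa":[[7,72,38,72],[10,48,3]],"zzv":{"ag":[34,36,96,73,1,10],"fyi":[80,28],"oi":[25,19,62,16],"um":50}}

Derivation:
After op 1 (replace /to 57): {"ffu":[[43,45,75],{"fqb":17,"iwu":39,"paf":53,"t":93},{"kk":38,"q":13,"yao":8},[59,18,42,86,26],[79,14,27,9]],"to":57,"xa":[[7,72,38,72],[10,48,3]],"zzv":{"ag":[34,36,96,47,1],"fyi":[80,28],"oi":[25,19,62,16]}}
After op 2 (add /zzv/um 50): {"ffu":[[43,45,75],{"fqb":17,"iwu":39,"paf":53,"t":93},{"kk":38,"q":13,"yao":8},[59,18,42,86,26],[79,14,27,9]],"to":57,"xa":[[7,72,38,72],[10,48,3]],"zzv":{"ag":[34,36,96,47,1],"fyi":[80,28],"oi":[25,19,62,16],"um":50}}
After op 3 (remove /ffu/2/q): {"ffu":[[43,45,75],{"fqb":17,"iwu":39,"paf":53,"t":93},{"kk":38,"yao":8},[59,18,42,86,26],[79,14,27,9]],"to":57,"xa":[[7,72,38,72],[10,48,3]],"zzv":{"ag":[34,36,96,47,1],"fyi":[80,28],"oi":[25,19,62,16],"um":50}}
After op 4 (replace /ffu/4/2 52): {"ffu":[[43,45,75],{"fqb":17,"iwu":39,"paf":53,"t":93},{"kk":38,"yao":8},[59,18,42,86,26],[79,14,52,9]],"to":57,"xa":[[7,72,38,72],[10,48,3]],"zzv":{"ag":[34,36,96,47,1],"fyi":[80,28],"oi":[25,19,62,16],"um":50}}
After op 5 (replace /ffu/1/paf 33): {"ffu":[[43,45,75],{"fqb":17,"iwu":39,"paf":33,"t":93},{"kk":38,"yao":8},[59,18,42,86,26],[79,14,52,9]],"to":57,"xa":[[7,72,38,72],[10,48,3]],"zzv":{"ag":[34,36,96,47,1],"fyi":[80,28],"oi":[25,19,62,16],"um":50}}
After op 6 (add /ffu/2/yao 6): {"ffu":[[43,45,75],{"fqb":17,"iwu":39,"paf":33,"t":93},{"kk":38,"yao":6},[59,18,42,86,26],[79,14,52,9]],"to":57,"xa":[[7,72,38,72],[10,48,3]],"zzv":{"ag":[34,36,96,47,1],"fyi":[80,28],"oi":[25,19,62,16],"um":50}}
After op 7 (remove /ffu): {"to":57,"xa":[[7,72,38,72],[10,48,3]],"zzv":{"ag":[34,36,96,47,1],"fyi":[80,28],"oi":[25,19,62,16],"um":50}}
After op 8 (replace /zzv/ag/3 73): {"to":57,"xa":[[7,72,38,72],[10,48,3]],"zzv":{"ag":[34,36,96,73,1],"fyi":[80,28],"oi":[25,19,62,16],"um":50}}
After op 9 (add /bo 16): {"bo":16,"to":57,"xa":[[7,72,38,72],[10,48,3]],"zzv":{"ag":[34,36,96,73,1],"fyi":[80,28],"oi":[25,19,62,16],"um":50}}
After op 10 (add /zzv/ag/5 10): {"bo":16,"to":57,"xa":[[7,72,38,72],[10,48,3]],"zzv":{"ag":[34,36,96,73,1,10],"fyi":[80,28],"oi":[25,19,62,16],"um":50}}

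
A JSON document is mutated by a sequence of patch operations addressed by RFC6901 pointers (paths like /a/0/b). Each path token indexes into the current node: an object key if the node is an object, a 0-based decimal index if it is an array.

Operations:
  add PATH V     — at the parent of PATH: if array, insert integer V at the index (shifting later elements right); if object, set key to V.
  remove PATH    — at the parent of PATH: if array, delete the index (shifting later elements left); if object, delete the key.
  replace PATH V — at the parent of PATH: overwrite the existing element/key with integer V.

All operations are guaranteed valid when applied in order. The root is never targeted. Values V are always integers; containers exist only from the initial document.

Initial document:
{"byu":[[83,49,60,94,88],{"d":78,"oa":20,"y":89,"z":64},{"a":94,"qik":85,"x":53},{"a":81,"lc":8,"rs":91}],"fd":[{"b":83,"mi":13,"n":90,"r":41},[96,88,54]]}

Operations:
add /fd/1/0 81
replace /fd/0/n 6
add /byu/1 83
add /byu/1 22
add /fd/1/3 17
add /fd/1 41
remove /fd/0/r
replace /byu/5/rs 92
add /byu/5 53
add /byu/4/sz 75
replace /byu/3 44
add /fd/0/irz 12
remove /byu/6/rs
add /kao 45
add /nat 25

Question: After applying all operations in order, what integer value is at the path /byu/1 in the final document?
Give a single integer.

After op 1 (add /fd/1/0 81): {"byu":[[83,49,60,94,88],{"d":78,"oa":20,"y":89,"z":64},{"a":94,"qik":85,"x":53},{"a":81,"lc":8,"rs":91}],"fd":[{"b":83,"mi":13,"n":90,"r":41},[81,96,88,54]]}
After op 2 (replace /fd/0/n 6): {"byu":[[83,49,60,94,88],{"d":78,"oa":20,"y":89,"z":64},{"a":94,"qik":85,"x":53},{"a":81,"lc":8,"rs":91}],"fd":[{"b":83,"mi":13,"n":6,"r":41},[81,96,88,54]]}
After op 3 (add /byu/1 83): {"byu":[[83,49,60,94,88],83,{"d":78,"oa":20,"y":89,"z":64},{"a":94,"qik":85,"x":53},{"a":81,"lc":8,"rs":91}],"fd":[{"b":83,"mi":13,"n":6,"r":41},[81,96,88,54]]}
After op 4 (add /byu/1 22): {"byu":[[83,49,60,94,88],22,83,{"d":78,"oa":20,"y":89,"z":64},{"a":94,"qik":85,"x":53},{"a":81,"lc":8,"rs":91}],"fd":[{"b":83,"mi":13,"n":6,"r":41},[81,96,88,54]]}
After op 5 (add /fd/1/3 17): {"byu":[[83,49,60,94,88],22,83,{"d":78,"oa":20,"y":89,"z":64},{"a":94,"qik":85,"x":53},{"a":81,"lc":8,"rs":91}],"fd":[{"b":83,"mi":13,"n":6,"r":41},[81,96,88,17,54]]}
After op 6 (add /fd/1 41): {"byu":[[83,49,60,94,88],22,83,{"d":78,"oa":20,"y":89,"z":64},{"a":94,"qik":85,"x":53},{"a":81,"lc":8,"rs":91}],"fd":[{"b":83,"mi":13,"n":6,"r":41},41,[81,96,88,17,54]]}
After op 7 (remove /fd/0/r): {"byu":[[83,49,60,94,88],22,83,{"d":78,"oa":20,"y":89,"z":64},{"a":94,"qik":85,"x":53},{"a":81,"lc":8,"rs":91}],"fd":[{"b":83,"mi":13,"n":6},41,[81,96,88,17,54]]}
After op 8 (replace /byu/5/rs 92): {"byu":[[83,49,60,94,88],22,83,{"d":78,"oa":20,"y":89,"z":64},{"a":94,"qik":85,"x":53},{"a":81,"lc":8,"rs":92}],"fd":[{"b":83,"mi":13,"n":6},41,[81,96,88,17,54]]}
After op 9 (add /byu/5 53): {"byu":[[83,49,60,94,88],22,83,{"d":78,"oa":20,"y":89,"z":64},{"a":94,"qik":85,"x":53},53,{"a":81,"lc":8,"rs":92}],"fd":[{"b":83,"mi":13,"n":6},41,[81,96,88,17,54]]}
After op 10 (add /byu/4/sz 75): {"byu":[[83,49,60,94,88],22,83,{"d":78,"oa":20,"y":89,"z":64},{"a":94,"qik":85,"sz":75,"x":53},53,{"a":81,"lc":8,"rs":92}],"fd":[{"b":83,"mi":13,"n":6},41,[81,96,88,17,54]]}
After op 11 (replace /byu/3 44): {"byu":[[83,49,60,94,88],22,83,44,{"a":94,"qik":85,"sz":75,"x":53},53,{"a":81,"lc":8,"rs":92}],"fd":[{"b":83,"mi":13,"n":6},41,[81,96,88,17,54]]}
After op 12 (add /fd/0/irz 12): {"byu":[[83,49,60,94,88],22,83,44,{"a":94,"qik":85,"sz":75,"x":53},53,{"a":81,"lc":8,"rs":92}],"fd":[{"b":83,"irz":12,"mi":13,"n":6},41,[81,96,88,17,54]]}
After op 13 (remove /byu/6/rs): {"byu":[[83,49,60,94,88],22,83,44,{"a":94,"qik":85,"sz":75,"x":53},53,{"a":81,"lc":8}],"fd":[{"b":83,"irz":12,"mi":13,"n":6},41,[81,96,88,17,54]]}
After op 14 (add /kao 45): {"byu":[[83,49,60,94,88],22,83,44,{"a":94,"qik":85,"sz":75,"x":53},53,{"a":81,"lc":8}],"fd":[{"b":83,"irz":12,"mi":13,"n":6},41,[81,96,88,17,54]],"kao":45}
After op 15 (add /nat 25): {"byu":[[83,49,60,94,88],22,83,44,{"a":94,"qik":85,"sz":75,"x":53},53,{"a":81,"lc":8}],"fd":[{"b":83,"irz":12,"mi":13,"n":6},41,[81,96,88,17,54]],"kao":45,"nat":25}
Value at /byu/1: 22

Answer: 22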